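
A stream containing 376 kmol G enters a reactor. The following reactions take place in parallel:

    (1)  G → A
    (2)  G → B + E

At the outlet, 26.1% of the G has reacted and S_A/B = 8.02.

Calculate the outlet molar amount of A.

87.3 kmol

Conversion of G: G consumed = 0.261 × 376 = 98.14 kmol = 1ξ₁ + 1ξ₂.
Selectivity: 1ξ₁ / (1ξ₂) = 8.02 → ξ₁ = 8.02 ξ₂.
Substitute: (1·8.02 + 1) ξ₂ = 98.14 → ξ₂ = 10.88 kmol, ξ₁ = 87.26 kmol.
Outlet amounts (n = n₀ + Σ ν·ξ):
  G: 376 − 1(87.26) − 1(10.88) = 277.9
  A: 0 + 1(87.26) = 87.26
  B: 0 + 1(10.88) = 10.88
  E: 0 + 1(10.88) = 10.88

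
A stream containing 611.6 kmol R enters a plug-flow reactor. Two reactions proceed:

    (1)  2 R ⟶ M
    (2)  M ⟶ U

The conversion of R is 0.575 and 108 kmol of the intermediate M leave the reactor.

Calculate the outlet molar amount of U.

67.8 kmol

Conversion of R: R consumed = 2ξ₁ = 0.575 × 611.6 → ξ₁ = 175.8 kmol.
M balance: n_M = 0 + 1ξ₁ − 1ξ₂ = 108 → ξ₂ = (1·175.8 − 108)/1 = 67.83 kmol.
Outlet amounts (n = n₀ + Σ ν·ξ):
  R: 611.6 − 2(175.8) = 259.9
  M: 0 + 1(175.8) − 1(67.83) = 108
  U: 0 + 1(67.83) = 67.83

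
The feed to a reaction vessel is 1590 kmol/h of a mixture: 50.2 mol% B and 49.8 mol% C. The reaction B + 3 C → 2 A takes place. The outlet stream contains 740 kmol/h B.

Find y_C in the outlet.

0.419

For B: n = n₀ − 1ξ → 740 = 798.2 − 1ξ, giving ξ = 58.18 kmol/h.
Outlet amounts (n = n₀ + ν ξ):
  B: 798.2 − 1(58.18) = 740
  C: 791.8 − 3(58.18) = 617.3
  A: 0 + 2(58.18) = 116.4
Total out = 1474 kmol/h; y_C = 617.3 / 1474 = 0.4189.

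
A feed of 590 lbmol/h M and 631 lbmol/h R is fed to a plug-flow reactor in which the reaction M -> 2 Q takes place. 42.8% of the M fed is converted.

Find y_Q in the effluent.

0.343

M reacted = 0.428 × 590 = 252.5 lbmol/h; ν_M = −1, so ξ = 252.5/1 = 252.5 lbmol/h.
Outlet amounts (n = n₀ + ν ξ):
  M: 590 − 1(252.5) = 337.5
  Q: 0 + 2(252.5) = 505
  R: 631 (inert)
Total out = 1474 lbmol/h; y_Q = 505 / 1474 = 0.3427.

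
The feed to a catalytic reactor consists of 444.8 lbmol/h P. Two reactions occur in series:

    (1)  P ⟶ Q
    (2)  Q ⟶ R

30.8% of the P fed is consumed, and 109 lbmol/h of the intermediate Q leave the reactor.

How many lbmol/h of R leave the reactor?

28 lbmol/h

Conversion of P: P consumed = 1ξ₁ = 0.308 × 444.8 → ξ₁ = 137 lbmol/h.
Q balance: n_Q = 0 + 1ξ₁ − 1ξ₂ = 109 → ξ₂ = (1·137 − 109)/1 = 28 lbmol/h.
Outlet amounts (n = n₀ + Σ ν·ξ):
  P: 444.8 − 1(137) = 307.8
  Q: 0 + 1(137) − 1(28) = 109
  R: 0 + 1(28) = 28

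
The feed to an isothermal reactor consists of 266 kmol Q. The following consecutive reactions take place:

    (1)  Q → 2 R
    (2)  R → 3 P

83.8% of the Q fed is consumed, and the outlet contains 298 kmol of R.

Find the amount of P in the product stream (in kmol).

Conversion of Q: Q consumed = 1ξ₁ = 0.838 × 266 → ξ₁ = 222.9 kmol.
R balance: n_R = 0 + 2ξ₁ − 1ξ₂ = 298 → ξ₂ = (2·222.9 − 298)/1 = 147.8 kmol.
Outlet amounts (n = n₀ + Σ ν·ξ):
  Q: 266 − 1(222.9) = 43.09
  R: 0 + 2(222.9) − 1(147.8) = 298
  P: 0 + 3(147.8) = 443.4

443 kmol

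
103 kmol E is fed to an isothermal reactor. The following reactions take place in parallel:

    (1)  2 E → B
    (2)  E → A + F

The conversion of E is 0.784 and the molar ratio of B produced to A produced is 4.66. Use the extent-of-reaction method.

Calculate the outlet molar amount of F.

7.82 kmol

Conversion of E: E consumed = 0.784 × 103 = 80.75 kmol = 2ξ₁ + 1ξ₂.
Selectivity: 1ξ₁ / (1ξ₂) = 4.66 → ξ₁ = 4.66 ξ₂.
Substitute: (2·4.66 + 1) ξ₂ = 80.75 → ξ₂ = 7.825 kmol, ξ₁ = 36.46 kmol.
Outlet amounts (n = n₀ + Σ ν·ξ):
  E: 103 − 2(36.46) − 1(7.825) = 22.25
  B: 0 + 1(36.46) = 36.46
  A: 0 + 1(7.825) = 7.825
  F: 0 + 1(7.825) = 7.825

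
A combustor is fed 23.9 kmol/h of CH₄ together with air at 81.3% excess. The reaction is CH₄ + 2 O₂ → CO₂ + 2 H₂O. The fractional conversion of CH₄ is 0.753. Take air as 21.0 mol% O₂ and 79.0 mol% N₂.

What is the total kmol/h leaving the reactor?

Stoichiometric O₂ = 2 × 23.9 = 47.8 kmol/h; O₂ fed = 47.8 × 1.813 = 86.66 kmol/h.
N₂ fed = 86.66 × 79/21 = 326 kmol/h.
Fuel reacted = 0.753 × 23.9 → ξ = 18 kmol/h.
Outlet (n = n₀ + ν ξ):
  CH₄: 23.9 − 1(18) = 5.903
  O₂: 86.66 − 2(18) = 50.67
  N₂: 326 (inert)
  CO₂: 0 + 1(18) = 18
  H₂O: 0 + 2(18) = 35.99
Total out = 5.903 + 50.67 + 326 + 18 + 35.99 = 436.6 kmol/h.

437 kmol/h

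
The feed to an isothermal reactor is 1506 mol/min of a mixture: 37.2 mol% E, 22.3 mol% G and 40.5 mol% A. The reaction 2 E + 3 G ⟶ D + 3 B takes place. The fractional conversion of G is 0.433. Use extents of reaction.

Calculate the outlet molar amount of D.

48.5 mol/min

G reacted = 0.433 × 335.8 = 145.4 mol/min; ν_G = −3, so ξ = 145.4/3 = 48.47 mol/min.
Outlet amounts (n = n₀ + ν ξ):
  E: 560.2 − 2(48.47) = 463.3
  G: 335.8 − 3(48.47) = 190.4
  D: 0 + 1(48.47) = 48.47
  B: 0 + 3(48.47) = 145.4
  A: 609.9 (inert)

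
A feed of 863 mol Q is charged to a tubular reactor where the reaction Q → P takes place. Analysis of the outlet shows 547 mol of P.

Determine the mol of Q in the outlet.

316 mol

For P: n = n₀ + 1ξ → 547 = 0 + 1ξ, giving ξ = 547 mol.
Outlet amounts (n = n₀ + ν ξ):
  Q: 863 − 1(547) = 316
  P: 0 + 1(547) = 547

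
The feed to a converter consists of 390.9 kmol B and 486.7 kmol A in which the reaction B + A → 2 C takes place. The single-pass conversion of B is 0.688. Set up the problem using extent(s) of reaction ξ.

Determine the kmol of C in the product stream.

B reacted = 0.688 × 390.9 = 268.9 kmol; ν_B = −1, so ξ = 268.9/1 = 268.9 kmol.
Outlet amounts (n = n₀ + ν ξ):
  B: 390.9 − 1(268.9) = 122
  A: 486.7 − 1(268.9) = 217.8
  C: 0 + 2(268.9) = 537.9

538 kmol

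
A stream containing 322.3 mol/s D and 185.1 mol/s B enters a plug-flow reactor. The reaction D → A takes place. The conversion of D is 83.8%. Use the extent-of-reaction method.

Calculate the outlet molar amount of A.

270 mol/s

D reacted = 0.838 × 322.3 = 270.1 mol/s; ν_D = −1, so ξ = 270.1/1 = 270.1 mol/s.
Outlet amounts (n = n₀ + ν ξ):
  D: 322.3 − 1(270.1) = 52.21
  A: 0 + 1(270.1) = 270.1
  B: 185.1 (inert)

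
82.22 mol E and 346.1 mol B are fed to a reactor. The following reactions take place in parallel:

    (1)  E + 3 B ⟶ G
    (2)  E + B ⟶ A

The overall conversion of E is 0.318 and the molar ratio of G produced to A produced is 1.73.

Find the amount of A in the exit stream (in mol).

9.58 mol

Conversion of E: E consumed = 0.318 × 82.22 = 26.15 mol = 1ξ₁ + 1ξ₂.
Selectivity: 1ξ₁ / (1ξ₂) = 1.73 → ξ₁ = 1.73 ξ₂.
Substitute: (1·1.73 + 1) ξ₂ = 26.15 → ξ₂ = 9.577 mol, ξ₁ = 16.57 mol.
Outlet amounts (n = n₀ + Σ ν·ξ):
  E: 82.22 − 1(16.57) − 1(9.577) = 56.07
  B: 346.1 − 3(16.57) − 1(9.577) = 286.8
  G: 0 + 1(16.57) = 16.57
  A: 0 + 1(9.577) = 9.577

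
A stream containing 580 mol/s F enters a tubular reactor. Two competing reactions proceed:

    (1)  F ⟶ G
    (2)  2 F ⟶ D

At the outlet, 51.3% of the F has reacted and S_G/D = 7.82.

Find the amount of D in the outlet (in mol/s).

30.3 mol/s

Conversion of F: F consumed = 0.513 × 580 = 297.5 mol/s = 1ξ₁ + 2ξ₂.
Selectivity: 1ξ₁ / (1ξ₂) = 7.82 → ξ₁ = 7.82 ξ₂.
Substitute: (1·7.82 + 2) ξ₂ = 297.5 → ξ₂ = 30.3 mol/s, ξ₁ = 236.9 mol/s.
Outlet amounts (n = n₀ + Σ ν·ξ):
  F: 580 − 1(236.9) − 2(30.3) = 282.5
  G: 0 + 1(236.9) = 236.9
  D: 0 + 1(30.3) = 30.3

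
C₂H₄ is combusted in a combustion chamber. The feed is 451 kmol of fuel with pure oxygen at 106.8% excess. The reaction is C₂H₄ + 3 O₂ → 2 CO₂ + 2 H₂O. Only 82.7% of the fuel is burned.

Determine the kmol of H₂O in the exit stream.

746 kmol

Stoichiometric O₂ = 3 × 451 = 1353 kmol; O₂ fed = 1353 × 2.068 = 2798 kmol.
Fuel reacted = 0.827 × 451 → ξ = 373 kmol.
Outlet (n = n₀ + ν ξ):
  C₂H₄: 451 − 1(373) = 78.02
  O₂: 2798 − 3(373) = 1679
  CO₂: 0 + 2(373) = 746
  H₂O: 0 + 2(373) = 746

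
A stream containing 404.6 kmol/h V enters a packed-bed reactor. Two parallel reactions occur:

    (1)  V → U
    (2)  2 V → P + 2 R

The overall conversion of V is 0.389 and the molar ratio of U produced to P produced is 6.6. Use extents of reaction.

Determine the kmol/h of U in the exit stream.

121 kmol/h

Conversion of V: V consumed = 0.389 × 404.6 = 157.4 kmol/h = 1ξ₁ + 2ξ₂.
Selectivity: 1ξ₁ / (1ξ₂) = 6.6 → ξ₁ = 6.6 ξ₂.
Substitute: (1·6.6 + 2) ξ₂ = 157.4 → ξ₂ = 18.3 kmol/h, ξ₁ = 120.8 kmol/h.
Outlet amounts (n = n₀ + Σ ν·ξ):
  V: 404.6 − 1(120.8) − 2(18.3) = 247.2
  U: 0 + 1(120.8) = 120.8
  P: 0 + 1(18.3) = 18.3
  R: 0 + 2(18.3) = 36.6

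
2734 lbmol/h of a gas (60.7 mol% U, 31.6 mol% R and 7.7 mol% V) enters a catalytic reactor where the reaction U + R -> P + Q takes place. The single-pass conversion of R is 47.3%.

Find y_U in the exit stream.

0.458

R reacted = 0.473 × 863.9 = 408.6 lbmol/h; ν_R = −1, so ξ = 408.6/1 = 408.6 lbmol/h.
Outlet amounts (n = n₀ + ν ξ):
  U: 1660 − 1(408.6) = 1251
  R: 863.9 − 1(408.6) = 455.3
  P: 0 + 1(408.6) = 408.6
  Q: 0 + 1(408.6) = 408.6
  V: 210.5 (inert)
Total out = 2734 lbmol/h; y_U = 1251 / 2734 = 0.4575.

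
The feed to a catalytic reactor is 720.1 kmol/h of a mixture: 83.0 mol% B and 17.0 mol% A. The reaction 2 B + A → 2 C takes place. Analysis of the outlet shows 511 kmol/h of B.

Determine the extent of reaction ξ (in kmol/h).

For B: n = n₀ − 2ξ → 511 = 597.7 − 2ξ, giving ξ = 43.34 kmol/h.
Outlet amounts (n = n₀ + ν ξ):
  B: 597.7 − 2(43.34) = 511
  A: 122.4 − 1(43.34) = 79.08
  C: 0 + 2(43.34) = 86.68

ξ = 43.3 kmol/h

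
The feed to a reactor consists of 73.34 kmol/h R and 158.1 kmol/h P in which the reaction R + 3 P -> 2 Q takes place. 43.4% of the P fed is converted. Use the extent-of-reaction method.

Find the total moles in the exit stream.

186 kmol/h

P reacted = 0.434 × 158.1 = 68.62 kmol/h; ν_P = −3, so ξ = 68.62/3 = 22.87 kmol/h.
Outlet amounts (n = n₀ + ν ξ):
  R: 73.34 − 1(22.87) = 50.47
  P: 158.1 − 3(22.87) = 89.48
  Q: 0 + 2(22.87) = 45.74
Total out = 50.47 + 89.48 + 45.74 = 185.7 kmol/h.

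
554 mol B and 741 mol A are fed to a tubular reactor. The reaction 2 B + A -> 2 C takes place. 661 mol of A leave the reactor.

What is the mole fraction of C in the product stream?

0.132

For A: n = n₀ − 1ξ → 661 = 741 − 1ξ, giving ξ = 80 mol.
Outlet amounts (n = n₀ + ν ξ):
  B: 554 − 2(80) = 394
  A: 741 − 1(80) = 661
  C: 0 + 2(80) = 160
Total out = 1215 mol; y_C = 160 / 1215 = 0.1317.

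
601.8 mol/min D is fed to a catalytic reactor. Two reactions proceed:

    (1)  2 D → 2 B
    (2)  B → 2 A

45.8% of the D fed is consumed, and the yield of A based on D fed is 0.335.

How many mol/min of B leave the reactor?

175 mol/min

Conversion of D: D consumed = 2ξ₁ = 0.458 × 601.8 → ξ₁ = 137.8 mol/min.
Yield of A: 2ξ₂ / 601.8 = 0.335 → ξ₂ = 100.8 mol/min.
Outlet amounts (n = n₀ + Σ ν·ξ):
  D: 601.8 − 2(137.8) = 326.2
  B: 0 + 2(137.8) − 1(100.8) = 174.8
  A: 0 + 2(100.8) = 201.6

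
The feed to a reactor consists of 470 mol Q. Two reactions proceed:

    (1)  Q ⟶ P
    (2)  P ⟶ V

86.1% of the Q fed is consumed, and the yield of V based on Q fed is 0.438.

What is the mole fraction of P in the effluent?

0.423

Conversion of Q: Q consumed = 1ξ₁ = 0.861 × 470 → ξ₁ = 404.7 mol.
Yield of V: 1ξ₂ / 470 = 0.438 → ξ₂ = 205.9 mol.
Outlet amounts (n = n₀ + Σ ν·ξ):
  Q: 470 − 1(404.7) = 65.33
  P: 0 + 1(404.7) − 1(205.9) = 198.8
  V: 0 + 1(205.9) = 205.9
Total out = 470 mol; y_P = 198.8 / 470 = 0.423.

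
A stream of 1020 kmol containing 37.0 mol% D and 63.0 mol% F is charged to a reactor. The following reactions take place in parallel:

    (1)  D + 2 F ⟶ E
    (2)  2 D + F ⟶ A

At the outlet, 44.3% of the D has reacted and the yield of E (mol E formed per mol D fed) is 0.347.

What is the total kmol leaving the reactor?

722 kmol

Yield of E: 1ξ₁ / 377.4 = 0.347 → ξ₁ = 131 kmol.
Conversion of D: 1ξ₁ + 2ξ₂ = 0.443 × 377.4 = 167.2 → ξ₂ = 18.12 kmol.
Outlet amounts (n = n₀ + Σ ν·ξ):
  D: 377.4 − 1(131) − 2(18.12) = 210.2
  F: 642.6 − 2(131) − 1(18.12) = 362.6
  E: 0 + 1(131) = 131
  A: 0 + 1(18.12) = 18.12
Total out = 210.2 + 362.6 + 131 + 18.12 = 721.9 kmol.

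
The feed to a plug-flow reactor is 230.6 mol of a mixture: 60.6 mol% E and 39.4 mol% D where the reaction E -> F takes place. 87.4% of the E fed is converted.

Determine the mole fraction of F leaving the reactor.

E reacted = 0.874 × 139.7 = 122.1 mol; ν_E = −1, so ξ = 122.1/1 = 122.1 mol.
Outlet amounts (n = n₀ + ν ξ):
  E: 139.7 − 1(122.1) = 17.61
  F: 0 + 1(122.1) = 122.1
  D: 90.86 (inert)
Total out = 230.6 mol; y_F = 122.1 / 230.6 = 0.5296.

0.53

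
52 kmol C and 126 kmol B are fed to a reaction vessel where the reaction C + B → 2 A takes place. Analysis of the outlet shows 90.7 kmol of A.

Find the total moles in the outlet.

178 kmol

For A: n = n₀ + 2ξ → 90.7 = 0 + 2ξ, giving ξ = 45.35 kmol.
Outlet amounts (n = n₀ + ν ξ):
  C: 52 − 1(45.35) = 6.65
  B: 126 − 1(45.35) = 80.65
  A: 0 + 2(45.35) = 90.7
Total out = 6.65 + 80.65 + 90.7 = 178 kmol.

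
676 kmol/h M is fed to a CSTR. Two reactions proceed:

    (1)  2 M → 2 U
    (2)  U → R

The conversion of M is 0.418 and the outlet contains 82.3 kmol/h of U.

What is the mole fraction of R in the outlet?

Conversion of M: M consumed = 2ξ₁ = 0.418 × 676 → ξ₁ = 141.3 kmol/h.
U balance: n_U = 0 + 2ξ₁ − 1ξ₂ = 82.3 → ξ₂ = (2·141.3 − 82.3)/1 = 200.3 kmol/h.
Outlet amounts (n = n₀ + Σ ν·ξ):
  M: 676 − 2(141.3) = 393.4
  U: 0 + 2(141.3) − 1(200.3) = 82.3
  R: 0 + 1(200.3) = 200.3
Total out = 676 kmol/h; y_R = 200.3 / 676 = 0.2963.

0.296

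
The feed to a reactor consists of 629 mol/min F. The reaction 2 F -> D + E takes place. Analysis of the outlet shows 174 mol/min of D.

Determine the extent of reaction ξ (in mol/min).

For D: n = n₀ + 1ξ → 174 = 0 + 1ξ, giving ξ = 174 mol/min.
Outlet amounts (n = n₀ + ν ξ):
  F: 629 − 2(174) = 281
  D: 0 + 1(174) = 174
  E: 0 + 1(174) = 174

ξ = 174 mol/min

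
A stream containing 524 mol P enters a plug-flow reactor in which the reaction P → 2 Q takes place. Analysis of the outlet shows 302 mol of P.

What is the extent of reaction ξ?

ξ = 222 mol

For P: n = n₀ − 1ξ → 302 = 524 − 1ξ, giving ξ = 222 mol.
Outlet amounts (n = n₀ + ν ξ):
  P: 524 − 1(222) = 302
  Q: 0 + 2(222) = 444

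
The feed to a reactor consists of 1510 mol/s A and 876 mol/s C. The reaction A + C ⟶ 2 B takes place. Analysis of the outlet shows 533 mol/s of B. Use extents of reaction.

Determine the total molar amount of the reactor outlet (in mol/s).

For B: n = n₀ + 2ξ → 533 = 0 + 2ξ, giving ξ = 266.5 mol/s.
Outlet amounts (n = n₀ + ν ξ):
  A: 1510 − 1(266.5) = 1244
  C: 876 − 1(266.5) = 609.5
  B: 0 + 2(266.5) = 533
Total out = 1244 + 609.5 + 533 = 2386 mol/s.

2390 mol/s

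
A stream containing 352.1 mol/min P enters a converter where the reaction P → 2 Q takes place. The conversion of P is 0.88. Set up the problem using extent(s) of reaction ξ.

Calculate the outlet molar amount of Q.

620 mol/min

P reacted = 0.88 × 352.1 = 309.8 mol/min; ν_P = −1, so ξ = 309.8/1 = 309.8 mol/min.
Outlet amounts (n = n₀ + ν ξ):
  P: 352.1 − 1(309.8) = 42.25
  Q: 0 + 2(309.8) = 619.7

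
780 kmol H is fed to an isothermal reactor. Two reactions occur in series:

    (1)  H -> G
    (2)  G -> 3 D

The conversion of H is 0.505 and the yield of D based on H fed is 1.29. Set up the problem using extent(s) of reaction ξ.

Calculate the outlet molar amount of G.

58.5 kmol

Conversion of H: H consumed = 1ξ₁ = 0.505 × 780 → ξ₁ = 393.9 kmol.
Yield of D: 3ξ₂ / 780 = 1.29 → ξ₂ = 335.4 kmol.
Outlet amounts (n = n₀ + Σ ν·ξ):
  H: 780 − 1(393.9) = 386.1
  G: 0 + 1(393.9) − 1(335.4) = 58.5
  D: 0 + 3(335.4) = 1006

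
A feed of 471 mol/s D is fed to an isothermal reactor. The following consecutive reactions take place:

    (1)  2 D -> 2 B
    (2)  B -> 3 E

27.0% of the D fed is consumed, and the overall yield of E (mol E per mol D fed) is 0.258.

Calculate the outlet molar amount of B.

86.7 mol/s

Conversion of D: D consumed = 2ξ₁ = 0.27 × 471 → ξ₁ = 63.59 mol/s.
Yield of E: 3ξ₂ / 471 = 0.258 → ξ₂ = 40.51 mol/s.
Outlet amounts (n = n₀ + Σ ν·ξ):
  D: 471 − 2(63.59) = 343.8
  B: 0 + 2(63.59) − 1(40.51) = 86.66
  E: 0 + 3(40.51) = 121.5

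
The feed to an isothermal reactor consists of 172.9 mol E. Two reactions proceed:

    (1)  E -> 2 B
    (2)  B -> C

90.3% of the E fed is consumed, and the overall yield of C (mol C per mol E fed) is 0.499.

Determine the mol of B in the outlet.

226 mol

Conversion of E: E consumed = 1ξ₁ = 0.903 × 172.9 → ξ₁ = 156.1 mol.
Yield of C: 1ξ₂ / 172.9 = 0.499 → ξ₂ = 86.28 mol.
Outlet amounts (n = n₀ + Σ ν·ξ):
  E: 172.9 − 1(156.1) = 16.77
  B: 0 + 2(156.1) − 1(86.28) = 226
  C: 0 + 1(86.28) = 86.28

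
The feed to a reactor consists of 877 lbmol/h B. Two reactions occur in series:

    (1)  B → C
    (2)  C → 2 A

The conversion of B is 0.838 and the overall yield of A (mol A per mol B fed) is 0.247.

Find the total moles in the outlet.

Conversion of B: B consumed = 1ξ₁ = 0.838 × 877 → ξ₁ = 734.9 lbmol/h.
Yield of A: 2ξ₂ / 877 = 0.247 → ξ₂ = 108.3 lbmol/h.
Outlet amounts (n = n₀ + Σ ν·ξ):
  B: 877 − 1(734.9) = 142.1
  C: 0 + 1(734.9) − 1(108.3) = 626.6
  A: 0 + 2(108.3) = 216.6
Total out = 142.1 + 626.6 + 216.6 = 985.3 lbmol/h.

985 lbmol/h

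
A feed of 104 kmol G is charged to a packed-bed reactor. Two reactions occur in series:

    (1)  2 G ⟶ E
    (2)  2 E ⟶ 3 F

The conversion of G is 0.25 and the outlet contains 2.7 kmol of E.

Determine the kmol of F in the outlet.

15.5 kmol

Conversion of G: G consumed = 2ξ₁ = 0.25 × 104 → ξ₁ = 13 kmol.
E balance: n_E = 0 + 1ξ₁ − 2ξ₂ = 2.7 → ξ₂ = (1·13 − 2.7)/2 = 5.15 kmol.
Outlet amounts (n = n₀ + Σ ν·ξ):
  G: 104 − 2(13) = 78
  E: 0 + 1(13) − 2(5.15) = 2.7
  F: 0 + 3(5.15) = 15.45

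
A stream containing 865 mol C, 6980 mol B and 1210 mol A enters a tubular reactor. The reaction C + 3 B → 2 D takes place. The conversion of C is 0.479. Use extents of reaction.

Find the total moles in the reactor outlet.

C reacted = 0.479 × 865 = 414.3 mol; ν_C = −1, so ξ = 414.3/1 = 414.3 mol.
Outlet amounts (n = n₀ + ν ξ):
  C: 865 − 1(414.3) = 450.7
  B: 6980 − 3(414.3) = 5737
  D: 0 + 2(414.3) = 828.7
  A: 1210 (inert)
Total out = 450.7 + 5737 + 828.7 + 1210 = 8226 mol.

8230 mol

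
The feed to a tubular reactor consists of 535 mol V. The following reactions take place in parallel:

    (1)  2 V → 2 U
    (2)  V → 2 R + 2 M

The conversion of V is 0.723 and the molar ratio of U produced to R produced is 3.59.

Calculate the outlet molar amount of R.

94.6 mol

Conversion of V: V consumed = 0.723 × 535 = 386.8 mol = 2ξ₁ + 1ξ₂.
Selectivity: 2ξ₁ / (2ξ₂) = 3.59 → ξ₁ = 3.59 ξ₂.
Substitute: (2·3.59 + 1) ξ₂ = 386.8 → ξ₂ = 47.29 mol, ξ₁ = 169.8 mol.
Outlet amounts (n = n₀ + Σ ν·ξ):
  V: 535 − 2(169.8) − 1(47.29) = 148.2
  U: 0 + 2(169.8) = 339.5
  R: 0 + 2(47.29) = 94.57
  M: 0 + 2(47.29) = 94.57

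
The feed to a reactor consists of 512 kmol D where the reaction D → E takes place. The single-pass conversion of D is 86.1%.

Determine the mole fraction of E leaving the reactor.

D reacted = 0.861 × 512 = 440.8 kmol; ν_D = −1, so ξ = 440.8/1 = 440.8 kmol.
Outlet amounts (n = n₀ + ν ξ):
  D: 512 − 1(440.8) = 71.17
  E: 0 + 1(440.8) = 440.8
Total out = 512 kmol; y_E = 440.8 / 512 = 0.861.

0.861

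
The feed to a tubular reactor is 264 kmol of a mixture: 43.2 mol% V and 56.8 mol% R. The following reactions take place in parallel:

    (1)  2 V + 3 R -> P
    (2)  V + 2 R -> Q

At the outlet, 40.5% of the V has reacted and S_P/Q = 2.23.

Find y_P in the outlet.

Conversion of V: V consumed = 0.405 × 114 = 46.19 kmol = 2ξ₁ + 1ξ₂.
Selectivity: 1ξ₁ / (1ξ₂) = 2.23 → ξ₁ = 2.23 ξ₂.
Substitute: (2·2.23 + 1) ξ₂ = 46.19 → ξ₂ = 8.46 kmol, ξ₁ = 18.86 kmol.
Outlet amounts (n = n₀ + Σ ν·ξ):
  V: 114 − 2(18.86) − 1(8.46) = 67.86
  R: 150 − 3(18.86) − 2(8.46) = 76.44
  P: 0 + 1(18.86) = 18.86
  Q: 0 + 1(8.46) = 8.46
Total out = 171.6 kmol; y_P = 18.86 / 171.6 = 0.1099.

0.11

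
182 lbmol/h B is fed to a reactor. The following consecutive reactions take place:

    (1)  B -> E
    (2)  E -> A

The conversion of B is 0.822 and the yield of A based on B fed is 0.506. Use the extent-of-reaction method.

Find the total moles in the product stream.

182 lbmol/h

Conversion of B: B consumed = 1ξ₁ = 0.822 × 182 → ξ₁ = 149.6 lbmol/h.
Yield of A: 1ξ₂ / 182 = 0.506 → ξ₂ = 92.09 lbmol/h.
Outlet amounts (n = n₀ + Σ ν·ξ):
  B: 182 − 1(149.6) = 32.4
  E: 0 + 1(149.6) − 1(92.09) = 57.51
  A: 0 + 1(92.09) = 92.09
Total out = 32.4 + 57.51 + 92.09 = 182 lbmol/h.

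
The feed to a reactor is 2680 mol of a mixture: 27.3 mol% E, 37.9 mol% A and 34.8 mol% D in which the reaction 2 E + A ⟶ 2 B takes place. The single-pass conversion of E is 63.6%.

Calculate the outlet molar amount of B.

465 mol

E reacted = 0.636 × 731.6 = 465.3 mol; ν_E = −2, so ξ = 465.3/2 = 232.7 mol.
Outlet amounts (n = n₀ + ν ξ):
  E: 731.6 − 2(232.7) = 266.3
  A: 1016 − 1(232.7) = 783.1
  B: 0 + 2(232.7) = 465.3
  D: 932.6 (inert)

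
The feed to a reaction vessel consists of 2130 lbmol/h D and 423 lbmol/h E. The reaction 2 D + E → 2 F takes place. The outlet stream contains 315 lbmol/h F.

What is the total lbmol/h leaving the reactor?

2400 lbmol/h

For F: n = n₀ + 2ξ → 315 = 0 + 2ξ, giving ξ = 157.5 lbmol/h.
Outlet amounts (n = n₀ + ν ξ):
  D: 2130 − 2(157.5) = 1815
  E: 423 − 1(157.5) = 265.5
  F: 0 + 2(157.5) = 315
Total out = 1815 + 265.5 + 315 = 2396 lbmol/h.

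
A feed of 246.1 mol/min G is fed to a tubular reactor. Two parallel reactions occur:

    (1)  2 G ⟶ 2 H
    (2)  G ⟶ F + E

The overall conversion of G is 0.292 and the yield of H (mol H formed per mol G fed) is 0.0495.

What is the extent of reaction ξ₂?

ξ₂ = 59.7 mol/min

Yield of H: 2ξ₁ / 246.1 = 0.0495 → ξ₁ = 6.091 mol/min.
Conversion of G: 2ξ₁ + 1ξ₂ = 0.292 × 246.1 = 71.86 → ξ₂ = 59.68 mol/min.
Outlet amounts (n = n₀ + Σ ν·ξ):
  G: 246.1 − 2(6.091) − 1(59.68) = 174.2
  H: 0 + 2(6.091) = 12.18
  F: 0 + 1(59.68) = 59.68
  E: 0 + 1(59.68) = 59.68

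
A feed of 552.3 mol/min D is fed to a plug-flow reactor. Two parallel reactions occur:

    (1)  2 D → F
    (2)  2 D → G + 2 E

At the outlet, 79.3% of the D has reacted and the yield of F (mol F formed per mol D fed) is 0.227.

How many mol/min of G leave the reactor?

Yield of F: 1ξ₁ / 552.3 = 0.227 → ξ₁ = 125.4 mol/min.
Conversion of D: 2ξ₁ + 2ξ₂ = 0.793 × 552.3 = 438 → ξ₂ = 93.61 mol/min.
Outlet amounts (n = n₀ + Σ ν·ξ):
  D: 552.3 − 2(125.4) − 2(93.61) = 114.3
  F: 0 + 1(125.4) = 125.4
  G: 0 + 1(93.61) = 93.61
  E: 0 + 2(93.61) = 187.2

93.6 mol/min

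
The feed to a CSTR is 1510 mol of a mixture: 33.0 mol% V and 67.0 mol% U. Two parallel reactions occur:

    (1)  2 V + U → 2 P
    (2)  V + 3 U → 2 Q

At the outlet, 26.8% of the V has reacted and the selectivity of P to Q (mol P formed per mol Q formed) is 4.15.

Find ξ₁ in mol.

ξ₁ = 59.6 mol

Conversion of V: V consumed = 0.268 × 498.3 = 133.5 mol = 2ξ₁ + 1ξ₂.
Selectivity: 2ξ₁ / (2ξ₂) = 4.15 → ξ₁ = 4.15 ξ₂.
Substitute: (2·4.15 + 1) ξ₂ = 133.5 → ξ₂ = 14.36 mol, ξ₁ = 59.59 mol.
Outlet amounts (n = n₀ + Σ ν·ξ):
  V: 498.3 − 2(59.59) − 1(14.36) = 364.8
  U: 1012 − 1(59.59) − 3(14.36) = 909
  P: 0 + 2(59.59) = 119.2
  Q: 0 + 2(14.36) = 28.72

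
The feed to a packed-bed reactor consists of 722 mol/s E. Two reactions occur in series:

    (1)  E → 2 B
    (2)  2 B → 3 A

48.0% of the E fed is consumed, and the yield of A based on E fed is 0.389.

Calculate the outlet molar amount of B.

Conversion of E: E consumed = 1ξ₁ = 0.48 × 722 → ξ₁ = 346.6 mol/s.
Yield of A: 3ξ₂ / 722 = 0.389 → ξ₂ = 93.62 mol/s.
Outlet amounts (n = n₀ + Σ ν·ξ):
  E: 722 − 1(346.6) = 375.4
  B: 0 + 2(346.6) − 2(93.62) = 505.9
  A: 0 + 3(93.62) = 280.9

506 mol/s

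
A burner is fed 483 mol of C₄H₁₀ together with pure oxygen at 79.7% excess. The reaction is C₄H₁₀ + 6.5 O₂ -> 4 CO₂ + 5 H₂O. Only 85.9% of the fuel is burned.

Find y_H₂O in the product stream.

Stoichiometric O₂ = 6.5 × 483 = 3140 mol; O₂ fed = 3140 × 1.797 = 5642 mol.
Fuel reacted = 0.859 × 483 → ξ = 414.9 mol.
Outlet (n = n₀ + ν ξ):
  C₄H₁₀: 483 − 1(414.9) = 68.1
  O₂: 5642 − 6.5(414.9) = 2945
  CO₂: 0 + 4(414.9) = 1660
  H₂O: 0 + 5(414.9) = 2074
Total out = 6747 mol; y_H₂O = 2074 / 6747 = 0.3075.

0.307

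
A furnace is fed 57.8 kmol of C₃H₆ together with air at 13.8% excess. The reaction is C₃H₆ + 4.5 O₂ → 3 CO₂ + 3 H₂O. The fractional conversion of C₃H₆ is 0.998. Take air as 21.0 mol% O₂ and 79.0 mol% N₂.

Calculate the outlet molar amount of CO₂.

173 kmol

Stoichiometric O₂ = 4.5 × 57.8 = 260.1 kmol; O₂ fed = 260.1 × 1.138 = 296 kmol.
N₂ fed = 296 × 79/21 = 1114 kmol.
Fuel reacted = 0.998 × 57.8 → ξ = 57.68 kmol.
Outlet (n = n₀ + ν ξ):
  C₃H₆: 57.8 − 1(57.68) = 0.1156
  O₂: 296 − 4.5(57.68) = 36.41
  N₂: 1114 (inert)
  CO₂: 0 + 3(57.68) = 173.1
  H₂O: 0 + 3(57.68) = 173.1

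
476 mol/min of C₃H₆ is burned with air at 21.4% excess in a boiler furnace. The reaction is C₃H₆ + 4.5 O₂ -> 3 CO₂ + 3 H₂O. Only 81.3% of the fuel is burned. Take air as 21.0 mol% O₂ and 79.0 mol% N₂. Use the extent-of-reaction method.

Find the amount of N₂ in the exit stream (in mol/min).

9780 mol/min

Stoichiometric O₂ = 4.5 × 476 = 2142 mol/min; O₂ fed = 2142 × 1.214 = 2600 mol/min.
N₂ fed = 2600 × 79/21 = 9782 mol/min.
Fuel reacted = 0.813 × 476 → ξ = 387 mol/min.
Outlet (n = n₀ + ν ξ):
  C₃H₆: 476 − 1(387) = 89.01
  O₂: 2600 − 4.5(387) = 858.9
  N₂: 9782 (inert)
  CO₂: 0 + 3(387) = 1161
  H₂O: 0 + 3(387) = 1161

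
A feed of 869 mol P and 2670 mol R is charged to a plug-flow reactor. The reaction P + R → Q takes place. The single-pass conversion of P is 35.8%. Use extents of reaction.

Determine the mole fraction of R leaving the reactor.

0.731

P reacted = 0.358 × 869 = 311.1 mol; ν_P = −1, so ξ = 311.1/1 = 311.1 mol.
Outlet amounts (n = n₀ + ν ξ):
  P: 869 − 1(311.1) = 557.9
  R: 2670 − 1(311.1) = 2359
  Q: 0 + 1(311.1) = 311.1
Total out = 3228 mol; y_R = 2359 / 3228 = 0.7308.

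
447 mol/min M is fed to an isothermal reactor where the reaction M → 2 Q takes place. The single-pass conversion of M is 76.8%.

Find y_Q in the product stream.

0.869

M reacted = 0.768 × 447 = 343.3 mol/min; ν_M = −1, so ξ = 343.3/1 = 343.3 mol/min.
Outlet amounts (n = n₀ + ν ξ):
  M: 447 − 1(343.3) = 103.7
  Q: 0 + 2(343.3) = 686.6
Total out = 790.3 mol/min; y_Q = 686.6 / 790.3 = 0.8688.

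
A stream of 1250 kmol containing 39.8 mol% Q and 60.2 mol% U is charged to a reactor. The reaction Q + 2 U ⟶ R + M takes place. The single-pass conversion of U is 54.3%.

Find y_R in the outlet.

0.195

U reacted = 0.543 × 752.5 = 408.6 kmol; ν_U = −2, so ξ = 408.6/2 = 204.3 kmol.
Outlet amounts (n = n₀ + ν ξ):
  Q: 497.5 − 1(204.3) = 293.2
  U: 752.5 − 2(204.3) = 343.9
  R: 0 + 1(204.3) = 204.3
  M: 0 + 1(204.3) = 204.3
Total out = 1046 kmol; y_R = 204.3 / 1046 = 0.1954.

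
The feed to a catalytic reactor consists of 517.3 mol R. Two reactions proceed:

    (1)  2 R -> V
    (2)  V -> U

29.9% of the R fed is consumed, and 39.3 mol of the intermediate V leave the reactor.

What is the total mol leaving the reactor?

Conversion of R: R consumed = 2ξ₁ = 0.299 × 517.3 → ξ₁ = 77.34 mol.
V balance: n_V = 0 + 1ξ₁ − 1ξ₂ = 39.3 → ξ₂ = (1·77.34 − 39.3)/1 = 38.04 mol.
Outlet amounts (n = n₀ + Σ ν·ξ):
  R: 517.3 − 2(77.34) = 362.6
  V: 0 + 1(77.34) − 1(38.04) = 39.3
  U: 0 + 1(38.04) = 38.04
Total out = 362.6 + 39.3 + 38.04 = 440 mol.

440 mol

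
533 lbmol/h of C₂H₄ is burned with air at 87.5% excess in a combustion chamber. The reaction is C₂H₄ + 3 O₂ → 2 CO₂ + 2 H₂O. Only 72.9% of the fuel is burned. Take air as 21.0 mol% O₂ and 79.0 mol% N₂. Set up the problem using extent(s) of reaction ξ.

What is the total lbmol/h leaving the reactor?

14800 lbmol/h

Stoichiometric O₂ = 3 × 533 = 1599 lbmol/h; O₂ fed = 1599 × 1.875 = 2998 lbmol/h.
N₂ fed = 2998 × 79/21 = 11280 lbmol/h.
Fuel reacted = 0.729 × 533 → ξ = 388.6 lbmol/h.
Outlet (n = n₀ + ν ξ):
  C₂H₄: 533 − 1(388.6) = 144.4
  O₂: 2998 − 3(388.6) = 1832
  N₂: 11280 (inert)
  CO₂: 0 + 2(388.6) = 777.1
  H₂O: 0 + 2(388.6) = 777.1
Total out = 144.4 + 1832 + 11280 + 777.1 + 777.1 = 14810 lbmol/h.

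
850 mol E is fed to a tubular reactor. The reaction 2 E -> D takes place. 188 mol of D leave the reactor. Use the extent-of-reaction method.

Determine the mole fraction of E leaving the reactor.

0.716

For D: n = n₀ + 1ξ → 188 = 0 + 1ξ, giving ξ = 188 mol.
Outlet amounts (n = n₀ + ν ξ):
  E: 850 − 2(188) = 474
  D: 0 + 1(188) = 188
Total out = 662 mol; y_E = 474 / 662 = 0.716.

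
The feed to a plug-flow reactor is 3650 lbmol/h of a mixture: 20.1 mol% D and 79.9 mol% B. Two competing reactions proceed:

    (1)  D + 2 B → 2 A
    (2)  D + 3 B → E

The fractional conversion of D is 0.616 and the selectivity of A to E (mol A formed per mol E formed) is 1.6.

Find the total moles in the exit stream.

2700 lbmol/h

Conversion of D: D consumed = 0.616 × 733.6 = 451.9 lbmol/h = 1ξ₁ + 1ξ₂.
Selectivity: 2ξ₁ / (1ξ₂) = 1.6 → ξ₁ = 0.8 ξ₂.
Substitute: (1·0.8 + 1) ξ₂ = 451.9 → ξ₂ = 251.1 lbmol/h, ξ₁ = 200.9 lbmol/h.
Outlet amounts (n = n₀ + Σ ν·ξ):
  D: 733.6 − 1(200.9) − 1(251.1) = 281.7
  B: 2916 − 2(200.9) − 3(251.1) = 1761
  A: 0 + 2(200.9) = 401.7
  E: 0 + 1(251.1) = 251.1
Total out = 281.7 + 1761 + 401.7 + 251.1 = 2696 lbmol/h.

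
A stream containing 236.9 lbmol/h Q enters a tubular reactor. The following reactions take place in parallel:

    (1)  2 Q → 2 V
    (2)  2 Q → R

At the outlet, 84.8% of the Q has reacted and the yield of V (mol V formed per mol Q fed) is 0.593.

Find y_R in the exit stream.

0.146

Yield of V: 2ξ₁ / 236.9 = 0.593 → ξ₁ = 70.24 lbmol/h.
Conversion of Q: 2ξ₁ + 2ξ₂ = 0.848 × 236.9 = 200.9 → ξ₂ = 30.2 lbmol/h.
Outlet amounts (n = n₀ + Σ ν·ξ):
  Q: 236.9 − 2(70.24) − 2(30.2) = 36.01
  V: 0 + 2(70.24) = 140.5
  R: 0 + 1(30.2) = 30.2
Total out = 206.7 lbmol/h; y_R = 30.2 / 206.7 = 0.1461.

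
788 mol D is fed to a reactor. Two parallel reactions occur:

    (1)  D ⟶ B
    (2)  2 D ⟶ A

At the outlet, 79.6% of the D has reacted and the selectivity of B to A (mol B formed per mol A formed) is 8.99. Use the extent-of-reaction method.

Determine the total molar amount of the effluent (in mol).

731 mol

Conversion of D: D consumed = 0.796 × 788 = 627.2 mol = 1ξ₁ + 2ξ₂.
Selectivity: 1ξ₁ / (1ξ₂) = 8.99 → ξ₁ = 8.99 ξ₂.
Substitute: (1·8.99 + 2) ξ₂ = 627.2 → ξ₂ = 57.07 mol, ξ₁ = 513.1 mol.
Outlet amounts (n = n₀ + Σ ν·ξ):
  D: 788 − 1(513.1) − 2(57.07) = 160.8
  B: 0 + 1(513.1) = 513.1
  A: 0 + 1(57.07) = 57.07
Total out = 160.8 + 513.1 + 57.07 = 730.9 mol.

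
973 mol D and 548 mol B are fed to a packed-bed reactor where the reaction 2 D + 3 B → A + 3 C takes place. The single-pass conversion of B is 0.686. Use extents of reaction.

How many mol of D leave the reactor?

B reacted = 0.686 × 548 = 375.9 mol; ν_B = −3, so ξ = 375.9/3 = 125.3 mol.
Outlet amounts (n = n₀ + ν ξ):
  D: 973 − 2(125.3) = 722.4
  B: 548 − 3(125.3) = 172.1
  A: 0 + 1(125.3) = 125.3
  C: 0 + 3(125.3) = 375.9

722 mol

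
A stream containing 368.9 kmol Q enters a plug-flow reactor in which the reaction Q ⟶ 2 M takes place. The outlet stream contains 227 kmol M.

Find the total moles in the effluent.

482 kmol

For M: n = n₀ + 2ξ → 227 = 0 + 2ξ, giving ξ = 113.5 kmol.
Outlet amounts (n = n₀ + ν ξ):
  Q: 368.9 − 1(113.5) = 255.4
  M: 0 + 2(113.5) = 227
Total out = 255.4 + 227 = 482.4 kmol.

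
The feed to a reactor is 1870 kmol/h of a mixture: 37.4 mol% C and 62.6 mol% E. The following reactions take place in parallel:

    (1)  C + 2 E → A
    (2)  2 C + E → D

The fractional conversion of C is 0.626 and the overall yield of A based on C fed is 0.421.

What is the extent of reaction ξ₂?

Yield of A: 1ξ₁ / 699.4 = 0.421 → ξ₁ = 294.4 kmol/h.
Conversion of C: 1ξ₁ + 2ξ₂ = 0.626 × 699.4 = 437.8 → ξ₂ = 71.69 kmol/h.
Outlet amounts (n = n₀ + Σ ν·ξ):
  C: 699.4 − 1(294.4) − 2(71.69) = 261.6
  E: 1171 − 2(294.4) − 1(71.69) = 510.1
  A: 0 + 1(294.4) = 294.4
  D: 0 + 1(71.69) = 71.69

ξ₂ = 71.7 kmol/h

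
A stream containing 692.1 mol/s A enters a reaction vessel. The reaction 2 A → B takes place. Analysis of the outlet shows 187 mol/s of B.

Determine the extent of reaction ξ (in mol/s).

ξ = 187 mol/s

For B: n = n₀ + 1ξ → 187 = 0 + 1ξ, giving ξ = 187 mol/s.
Outlet amounts (n = n₀ + ν ξ):
  A: 692.1 − 2(187) = 318.1
  B: 0 + 1(187) = 187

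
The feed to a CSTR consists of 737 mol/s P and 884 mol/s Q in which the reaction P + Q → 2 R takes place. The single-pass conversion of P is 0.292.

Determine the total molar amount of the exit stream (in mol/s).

1620 mol/s

P reacted = 0.292 × 737 = 215.2 mol/s; ν_P = −1, so ξ = 215.2/1 = 215.2 mol/s.
Outlet amounts (n = n₀ + ν ξ):
  P: 737 − 1(215.2) = 521.8
  Q: 884 − 1(215.2) = 668.8
  R: 0 + 2(215.2) = 430.4
Total out = 521.8 + 668.8 + 430.4 = 1621 mol/s.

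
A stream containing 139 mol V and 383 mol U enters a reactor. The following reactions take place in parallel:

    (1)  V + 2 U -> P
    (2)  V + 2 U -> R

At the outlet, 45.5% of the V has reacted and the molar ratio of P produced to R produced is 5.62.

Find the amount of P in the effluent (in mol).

53.7 mol

Conversion of V: V consumed = 0.455 × 139 = 63.25 mol = 1ξ₁ + 1ξ₂.
Selectivity: 1ξ₁ / (1ξ₂) = 5.62 → ξ₁ = 5.62 ξ₂.
Substitute: (1·5.62 + 1) ξ₂ = 63.25 → ξ₂ = 9.554 mol, ξ₁ = 53.69 mol.
Outlet amounts (n = n₀ + Σ ν·ξ):
  V: 139 − 1(53.69) − 1(9.554) = 75.75
  U: 383 − 2(53.69) − 2(9.554) = 256.5
  P: 0 + 1(53.69) = 53.69
  R: 0 + 1(9.554) = 9.554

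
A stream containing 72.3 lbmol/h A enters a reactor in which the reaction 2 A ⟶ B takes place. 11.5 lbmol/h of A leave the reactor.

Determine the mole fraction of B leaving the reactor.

0.726

For A: n = n₀ − 2ξ → 11.5 = 72.3 − 2ξ, giving ξ = 30.4 lbmol/h.
Outlet amounts (n = n₀ + ν ξ):
  A: 72.3 − 2(30.4) = 11.5
  B: 0 + 1(30.4) = 30.4
Total out = 41.9 lbmol/h; y_B = 30.4 / 41.9 = 0.7255.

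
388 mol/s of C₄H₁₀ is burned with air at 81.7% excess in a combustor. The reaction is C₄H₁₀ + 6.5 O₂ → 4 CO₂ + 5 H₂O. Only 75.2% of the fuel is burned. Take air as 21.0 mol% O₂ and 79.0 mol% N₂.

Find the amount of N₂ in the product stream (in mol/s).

Stoichiometric O₂ = 6.5 × 388 = 2522 mol/s; O₂ fed = 2522 × 1.817 = 4582 mol/s.
N₂ fed = 4582 × 79/21 = 17240 mol/s.
Fuel reacted = 0.752 × 388 → ξ = 291.8 mol/s.
Outlet (n = n₀ + ν ξ):
  C₄H₁₀: 388 − 1(291.8) = 96.22
  O₂: 4582 − 6.5(291.8) = 2686
  N₂: 17240 (inert)
  CO₂: 0 + 4(291.8) = 1167
  H₂O: 0 + 5(291.8) = 1459

17200 mol/s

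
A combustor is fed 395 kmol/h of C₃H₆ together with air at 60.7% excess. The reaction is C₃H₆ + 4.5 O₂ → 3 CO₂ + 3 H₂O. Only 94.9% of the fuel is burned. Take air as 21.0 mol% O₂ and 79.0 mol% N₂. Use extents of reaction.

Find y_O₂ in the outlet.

0.0825

Stoichiometric O₂ = 4.5 × 395 = 1778 kmol/h; O₂ fed = 1778 × 1.607 = 2856 kmol/h.
N₂ fed = 2856 × 79/21 = 10750 kmol/h.
Fuel reacted = 0.949 × 395 → ξ = 374.9 kmol/h.
Outlet (n = n₀ + ν ξ):
  C₃H₆: 395 − 1(374.9) = 20.15
  O₂: 2856 − 4.5(374.9) = 1170
  N₂: 10750 (inert)
  CO₂: 0 + 3(374.9) = 1125
  H₂O: 0 + 3(374.9) = 1125
Total out = 14180 kmol/h; y_O₂ = 1170 / 14180 = 0.08246.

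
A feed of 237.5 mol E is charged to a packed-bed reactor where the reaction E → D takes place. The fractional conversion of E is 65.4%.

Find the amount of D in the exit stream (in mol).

E reacted = 0.654 × 237.5 = 155.3 mol; ν_E = −1, so ξ = 155.3/1 = 155.3 mol.
Outlet amounts (n = n₀ + ν ξ):
  E: 237.5 − 1(155.3) = 82.17
  D: 0 + 1(155.3) = 155.3

155 mol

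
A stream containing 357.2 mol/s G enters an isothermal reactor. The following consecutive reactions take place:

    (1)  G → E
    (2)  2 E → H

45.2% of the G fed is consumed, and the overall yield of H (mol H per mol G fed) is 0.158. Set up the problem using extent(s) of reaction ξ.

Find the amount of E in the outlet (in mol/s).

48.6 mol/s

Conversion of G: G consumed = 1ξ₁ = 0.452 × 357.2 → ξ₁ = 161.5 mol/s.
Yield of H: 1ξ₂ / 357.2 = 0.158 → ξ₂ = 56.44 mol/s.
Outlet amounts (n = n₀ + Σ ν·ξ):
  G: 357.2 − 1(161.5) = 195.7
  E: 0 + 1(161.5) − 2(56.44) = 48.58
  H: 0 + 1(56.44) = 56.44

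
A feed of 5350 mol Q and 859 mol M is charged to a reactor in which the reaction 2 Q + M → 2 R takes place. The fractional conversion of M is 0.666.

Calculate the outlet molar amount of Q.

M reacted = 0.666 × 859 = 572.1 mol; ν_M = −1, so ξ = 572.1/1 = 572.1 mol.
Outlet amounts (n = n₀ + ν ξ):
  Q: 5350 − 2(572.1) = 4206
  M: 859 − 1(572.1) = 286.9
  R: 0 + 2(572.1) = 1144

4210 mol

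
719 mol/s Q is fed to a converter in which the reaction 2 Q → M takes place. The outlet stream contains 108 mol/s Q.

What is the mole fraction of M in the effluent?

0.739

For Q: n = n₀ − 2ξ → 108 = 719 − 2ξ, giving ξ = 305.5 mol/s.
Outlet amounts (n = n₀ + ν ξ):
  Q: 719 − 2(305.5) = 108
  M: 0 + 1(305.5) = 305.5
Total out = 413.5 mol/s; y_M = 305.5 / 413.5 = 0.7388.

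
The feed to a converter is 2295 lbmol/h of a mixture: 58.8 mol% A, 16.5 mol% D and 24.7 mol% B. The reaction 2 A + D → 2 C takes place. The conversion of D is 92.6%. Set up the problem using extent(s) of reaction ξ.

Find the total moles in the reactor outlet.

D reacted = 0.926 × 378.7 = 350.7 lbmol/h; ν_D = −1, so ξ = 350.7/1 = 350.7 lbmol/h.
Outlet amounts (n = n₀ + ν ξ):
  A: 1349 − 2(350.7) = 648.2
  D: 378.7 − 1(350.7) = 28.02
  C: 0 + 2(350.7) = 701.3
  B: 566.9 (inert)
Total out = 648.2 + 28.02 + 701.3 + 566.9 = 1944 lbmol/h.

1940 lbmol/h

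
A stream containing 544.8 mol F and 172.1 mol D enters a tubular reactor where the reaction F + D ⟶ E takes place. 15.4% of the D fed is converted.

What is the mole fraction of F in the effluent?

D reacted = 0.154 × 172.1 = 26.5 mol; ν_D = −1, so ξ = 26.5/1 = 26.5 mol.
Outlet amounts (n = n₀ + ν ξ):
  F: 544.8 − 1(26.5) = 518.3
  D: 172.1 − 1(26.5) = 145.6
  E: 0 + 1(26.5) = 26.5
Total out = 690.4 mol; y_F = 518.3 / 690.4 = 0.7507.

0.751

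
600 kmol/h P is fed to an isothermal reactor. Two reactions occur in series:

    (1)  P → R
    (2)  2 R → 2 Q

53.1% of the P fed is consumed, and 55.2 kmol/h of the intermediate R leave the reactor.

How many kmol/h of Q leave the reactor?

Conversion of P: P consumed = 1ξ₁ = 0.531 × 600 → ξ₁ = 318.6 kmol/h.
R balance: n_R = 0 + 1ξ₁ − 2ξ₂ = 55.2 → ξ₂ = (1·318.6 − 55.2)/2 = 131.7 kmol/h.
Outlet amounts (n = n₀ + Σ ν·ξ):
  P: 600 − 1(318.6) = 281.4
  R: 0 + 1(318.6) − 2(131.7) = 55.2
  Q: 0 + 2(131.7) = 263.4

263 kmol/h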